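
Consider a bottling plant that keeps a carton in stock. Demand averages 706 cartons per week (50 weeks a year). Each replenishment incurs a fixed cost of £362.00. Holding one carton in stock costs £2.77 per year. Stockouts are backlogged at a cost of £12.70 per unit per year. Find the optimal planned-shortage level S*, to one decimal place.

S* ≈ 600.3 cartons

Annual demand D = 706 × 50 = 35,300.
With planned backorders, Q* = √(2DS/H) · √((H+B)/B).
√(2DS/H) = √(2 × 35,300 × 362 / 2.77) = 3037.503.
√((H+B)/B) = √((2.77+12.7)/12.7) = 1.1037.
Q* ≈ 3352.433.
S* = Q* · H/(H+B) = 3352.433 × 2.77/15.47 ≈ 600.274.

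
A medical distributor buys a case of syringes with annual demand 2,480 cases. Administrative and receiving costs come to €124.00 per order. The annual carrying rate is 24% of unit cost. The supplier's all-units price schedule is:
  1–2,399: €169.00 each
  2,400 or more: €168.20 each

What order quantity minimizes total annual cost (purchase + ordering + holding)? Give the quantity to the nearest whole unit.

Holding cost per unit per year at price C is H = 0.24·C.
Evaluate total cost at each tier's feasible EOQ or, if the EOQ is below the tier, at the tier's minimum quantity.
EOQ at €169.00 = 123.1 (feasible in tier 1): TC = 2,480×€169.00 + (2,480/123.1)×124 + (123.1/2)×0.24×€169.00 = €424,114.60.
EOQ at €168.20 = 123.4 < 2400, so use break Q=2400: TC = 2,480×€168.20 + (2,480/2400.0)×124 + (2400.0/2)×0.24×€168.20 = €465,705.73.
Lowest total cost is €424,114.60 at Q = 123.1.

Q* ≈ 123 cases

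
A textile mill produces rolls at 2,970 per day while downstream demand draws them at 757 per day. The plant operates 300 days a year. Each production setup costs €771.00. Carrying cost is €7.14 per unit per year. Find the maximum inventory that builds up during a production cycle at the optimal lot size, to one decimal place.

I_max ≈ 6,045.2 rolls

Annual demand D = 757 × 300 = 227,100.
Production build-up factor (1 − d/p) = 1 − 757/2,970 = 0.7451.
Q* = √(2DS / (H(1 − d/p))) = √(2 × 227,100 × 771 / (7.14 × 0.7451)).
= √(350,188,200 / 5.3201) ≈ 8113.144.
Maximum inventory = Q*(1 − d/p) = 8113.144 × 0.7451 ≈ 6045.248.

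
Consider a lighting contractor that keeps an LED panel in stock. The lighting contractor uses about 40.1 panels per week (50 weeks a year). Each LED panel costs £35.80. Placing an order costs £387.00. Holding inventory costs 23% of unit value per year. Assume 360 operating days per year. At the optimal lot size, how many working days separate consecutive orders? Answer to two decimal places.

T ≈ 77.95 days

Annual demand D = 40.1 × 50 = 2,005.
Holding cost H = 0.23 × £35.80 = £8.2340 per unit per year.
EOQ = √(2DS/H) = √(2 × 2,005 × 387 / 8.234) ≈ 434.13.
Cycle time = Q*/D × 360 = 434.13 / 2,005 × 360 ≈ 77.949 days.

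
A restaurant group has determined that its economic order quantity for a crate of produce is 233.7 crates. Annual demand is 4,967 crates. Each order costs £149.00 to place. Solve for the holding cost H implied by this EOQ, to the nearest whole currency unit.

Squaring Q* = √(2DS/H) gives Q*² = 2DS/H.
From Q* = √(2DS/H): H = 2DS / Q*² = 2 × 4,967 × 149 / 233.7² = 27.1015.

H ≈ £27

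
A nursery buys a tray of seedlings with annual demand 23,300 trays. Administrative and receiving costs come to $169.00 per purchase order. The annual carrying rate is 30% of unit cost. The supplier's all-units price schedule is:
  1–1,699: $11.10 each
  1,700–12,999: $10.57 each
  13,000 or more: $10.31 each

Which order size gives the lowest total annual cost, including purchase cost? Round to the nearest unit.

Holding cost per unit per year at price C is H = 0.30·C.
Candidates are each tier's EOQ (if it falls in that tier) and each price-break quantity.
EOQ at $11.10 = 1537.9 (feasible in tier 1): TC = 23,300×$11.10 + (23,300/1537.9)×169 + (1537.9/2)×0.30×$11.10 = $263,751.04.
EOQ at $10.57 = 1575.9 < 1700, so use break Q=1700: TC = 23,300×$10.57 + (23,300/1700.0)×169 + (1700.0/2)×0.30×$10.57 = $251,292.64.
EOQ at $10.31 = 1595.7 < 13000, so use break Q=13000: TC = 23,300×$10.31 + (23,300/13000.0)×169 + (13000.0/2)×0.30×$10.31 = $260,630.40.
Lowest total cost is $251,292.64 at Q = 1700.0.

Q* ≈ 1,700 trays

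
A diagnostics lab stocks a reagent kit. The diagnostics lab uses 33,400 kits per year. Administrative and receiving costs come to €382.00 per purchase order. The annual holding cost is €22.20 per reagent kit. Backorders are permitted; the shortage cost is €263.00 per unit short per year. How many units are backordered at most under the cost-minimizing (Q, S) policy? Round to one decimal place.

With planned backorders, Q* = √(2DS/H) · √((H+B)/B).
√(2DS/H) = √(2 × 33,400 × 382 / 22.2) = 1072.120.
√((H+B)/B) = √((22.2+263)/263) = 1.0414.
Q* ≈ 1116.453.
S* = Q* · H/(H+B) = 1116.453 × 22.2/285.2 ≈ 86.905.

S* ≈ 86.9 kits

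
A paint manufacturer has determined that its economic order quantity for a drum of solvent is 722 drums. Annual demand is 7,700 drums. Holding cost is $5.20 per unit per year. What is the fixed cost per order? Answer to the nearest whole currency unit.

Squaring Q* = √(2DS/H) gives Q*² = 2DS/H.
From Q* = √(2DS/H): S = Q*²H / (2D) = 722² × 5.2 / (2 × 7,700) = 176.0180.

S ≈ $176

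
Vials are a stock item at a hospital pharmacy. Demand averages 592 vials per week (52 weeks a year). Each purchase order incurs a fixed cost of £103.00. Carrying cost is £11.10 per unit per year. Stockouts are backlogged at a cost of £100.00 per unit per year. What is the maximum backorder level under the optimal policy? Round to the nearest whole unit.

Annual demand D = 592 × 52 = 30,784.
With planned backorders, Q* = √(2DS/H) · √((H+B)/B).
√(2DS/H) = √(2 × 30,784 × 103 / 11.1) = 755.848.
√((H+B)/B) = √((11.1+100)/100) = 1.0540.
Q* ≈ 796.694.
S* = Q* · H/(H+B) = 796.694 × 11.1/111.1 ≈ 79.598.

S* ≈ 80 vials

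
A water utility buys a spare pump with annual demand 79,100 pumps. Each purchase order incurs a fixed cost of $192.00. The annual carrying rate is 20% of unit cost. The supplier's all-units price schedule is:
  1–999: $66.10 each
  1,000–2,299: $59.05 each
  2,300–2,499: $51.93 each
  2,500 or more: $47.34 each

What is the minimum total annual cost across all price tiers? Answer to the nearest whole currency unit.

Holding cost per unit per year at price C is H = 0.20·C.
Evaluate total cost at each tier's feasible EOQ or, if the EOQ is below the tier, at the tier's minimum quantity.
Tier 1 ($66.10): EOQ = 1515.8 exceeds tier's upper bound 999, so this tier is dominated.
EOQ at $59.05 = 1603.7 (feasible in tier 2): TC = 79,100×$59.05 + (79,100/1603.7)×192 + (1603.7/2)×0.20×$59.05 = $4,689,794.95.
EOQ at $51.93 = 1710.1 < 2300, so use break Q=2300: TC = 79,100×$51.93 + (79,100/2300.0)×192 + (2300.0/2)×0.20×$51.93 = $4,126,210.03.
EOQ at $47.34 = 1791.1 < 2500, so use break Q=2500: TC = 79,100×$47.34 + (79,100/2500.0)×192 + (2500.0/2)×0.20×$47.34 = $3,762,503.88.
Lowest total cost among the candidates is at Q = 2500.0.

TC* ≈ $3,762,504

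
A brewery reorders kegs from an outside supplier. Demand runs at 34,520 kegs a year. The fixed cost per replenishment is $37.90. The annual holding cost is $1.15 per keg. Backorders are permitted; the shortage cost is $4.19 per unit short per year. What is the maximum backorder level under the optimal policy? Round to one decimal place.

With planned backorders, Q* = √(2DS/H) · √((H+B)/B).
√(2DS/H) = √(2 × 34,520 × 37.9 / 1.15) = 1508.416.
√((H+B)/B) = √((1.15+4.19)/4.19) = 1.1289.
Q* ≈ 1702.883.
S* = Q* · H/(H+B) = 1702.883 × 1.15/5.34 ≈ 366.726.

S* ≈ 366.7 kegs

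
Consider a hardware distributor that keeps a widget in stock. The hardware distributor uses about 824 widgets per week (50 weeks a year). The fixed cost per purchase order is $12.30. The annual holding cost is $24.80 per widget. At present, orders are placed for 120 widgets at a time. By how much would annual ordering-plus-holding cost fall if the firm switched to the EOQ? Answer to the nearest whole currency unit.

Annual demand D = 824 × 50 = 41,200.
EOQ = √(2DS/H) = √(2 × 41,200 × 12.3 / 24.8) ≈ 202.16.
Cost at Q* = (D/Q*)S + (Q*/2)H = √(2DSH) ≈ $5,013.51.
Cost at Q = 120: (41,200/120)×12.3 + (120/2)×24.8 = $4,223.00 + $1,488.00 = $5,711.00.
Excess = $5,711.00 − $5,013.51 = $697.49.

Extra cost ≈ $697 per year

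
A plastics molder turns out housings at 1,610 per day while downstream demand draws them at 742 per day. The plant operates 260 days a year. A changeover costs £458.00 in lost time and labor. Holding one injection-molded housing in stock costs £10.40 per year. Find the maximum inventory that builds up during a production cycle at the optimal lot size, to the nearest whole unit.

Annual demand D = 742 × 260 = 192,920.
Production build-up factor (1 − d/p) = 1 − 742/1,610 = 0.5391.
Q* = √(2DS / (H(1 − d/p))) = √(2 × 192,920 × 458 / (10.4 × 0.5391)).
= √(176,714,720 / 5.607) ≈ 5614.005.
Maximum inventory = Q*(1 − d/p) = 5614.005 × 0.5391 ≈ 3026.681.

I_max ≈ 3,027 housings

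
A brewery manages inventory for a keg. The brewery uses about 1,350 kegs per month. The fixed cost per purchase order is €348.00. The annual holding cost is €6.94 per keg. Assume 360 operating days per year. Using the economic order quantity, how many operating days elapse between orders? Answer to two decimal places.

T ≈ 28.32 days

Annual demand D = 1,350 × 12 = 16,200.
Q* = √(2DS/H) = √(2 × 16,200 × 348 / 6.94) ≈ 1274.62.
Cycle time = Q*/D × 360 = 1274.62 / 16,200 × 360 ≈ 28.325 days.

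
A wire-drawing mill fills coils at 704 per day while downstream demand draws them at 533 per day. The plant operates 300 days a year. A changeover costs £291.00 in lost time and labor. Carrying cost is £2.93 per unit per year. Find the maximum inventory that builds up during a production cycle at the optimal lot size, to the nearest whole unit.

I_max ≈ 2,778 coils

Annual demand D = 533 × 300 = 159,900.
Production build-up factor (1 − d/p) = 1 − 533/704 = 0.2429.
Q* = √(2DS / (H(1 − d/p))) = √(2 × 159,900 × 291 / (2.93 × 0.2429)).
= √(93,061,800 / 0.7117) ≈ 11435.106.
Maximum inventory = Q*(1 − d/p) = 11435.106 × 0.2429 ≈ 2777.561.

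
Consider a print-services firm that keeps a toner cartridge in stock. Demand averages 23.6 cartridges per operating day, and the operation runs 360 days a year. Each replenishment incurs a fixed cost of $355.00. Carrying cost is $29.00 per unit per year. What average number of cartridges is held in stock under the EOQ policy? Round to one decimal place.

Annual demand D = 23.6 × 360 = 8,496.
Q* = √(2DS/H) = √(2 × 8,496 × 355 / 29) ≈ 456.08.
Average inventory = Q*/2 ≈ 456.08 / 2 = 228.038.

Average inventory ≈ 228.0 cartridges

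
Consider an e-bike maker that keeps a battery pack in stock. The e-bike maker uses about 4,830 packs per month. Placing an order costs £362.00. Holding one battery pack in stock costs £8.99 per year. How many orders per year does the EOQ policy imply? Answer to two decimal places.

N ≈ 26.83 orders per year

Annual demand D = 4,830 × 12 = 57,960.
Q* = √(2DS/H) = √(2 × 57,960 × 362 / 8.99) ≈ 2160.50.
Orders per year = D / Q* = 57,960 / 2160.50 ≈ 26.827.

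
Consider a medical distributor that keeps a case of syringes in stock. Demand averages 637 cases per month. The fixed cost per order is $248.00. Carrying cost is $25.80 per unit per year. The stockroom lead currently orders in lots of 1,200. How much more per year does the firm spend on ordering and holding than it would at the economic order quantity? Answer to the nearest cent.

Annual demand D = 637 × 12 = 7,644.
EOQ = √(2DS/H) = √(2 × 7,644 × 248 / 25.8) ≈ 383.35.
Cost at Q* = (D/Q*)S + (Q*/2)H = √(2DSH) ≈ $9,890.34.
Cost at Q = 1,200: (7,644/1,200)×248 + (1,200/2)×25.8 = $1,579.76 + $15,480.00 = $17,059.76.
Excess = $17,059.76 − $9,890.34 = $7,169.42.

Extra cost ≈ $7,169.42 per year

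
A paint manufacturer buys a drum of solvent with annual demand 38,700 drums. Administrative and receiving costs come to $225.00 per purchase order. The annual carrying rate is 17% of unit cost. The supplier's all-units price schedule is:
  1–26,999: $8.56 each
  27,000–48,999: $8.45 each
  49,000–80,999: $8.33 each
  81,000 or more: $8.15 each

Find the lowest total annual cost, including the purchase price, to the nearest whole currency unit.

TC* ≈ $336,306

Holding cost per unit per year at price C is H = 0.17·C.
Evaluate total cost at each tier's feasible EOQ or, if the EOQ is below the tier, at the tier's minimum quantity.
EOQ at $8.56 = 3459.4 (feasible in tier 1): TC = 38,700×$8.56 + (38,700/3459.4)×225 + (3459.4/2)×0.17×$8.56 = $336,306.11.
EOQ at $8.45 = 3481.8 < 27000, so use break Q=27000: TC = 38,700×$8.45 + (38,700/27000.0)×225 + (27000.0/2)×0.17×$8.45 = $346,730.25.
EOQ at $8.33 = 3506.8 < 49000, so use break Q=49000: TC = 38,700×$8.33 + (38,700/49000.0)×225 + (49000.0/2)×0.17×$8.33 = $357,243.15.
EOQ at $8.15 = 3545.3 < 81000, so use break Q=81000: TC = 38,700×$8.15 + (38,700/81000.0)×225 + (81000.0/2)×0.17×$8.15 = $371,625.25.
Lowest total cost among the candidates is at Q = 3459.4.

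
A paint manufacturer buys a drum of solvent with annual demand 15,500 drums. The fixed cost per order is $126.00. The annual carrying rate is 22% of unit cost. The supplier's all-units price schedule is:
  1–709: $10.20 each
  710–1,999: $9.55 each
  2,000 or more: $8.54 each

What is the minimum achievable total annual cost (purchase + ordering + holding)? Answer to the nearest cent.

TC* ≈ $135,225.30

Holding cost per unit per year at price C is H = 0.22·C.
Evaluate total cost at each tier's feasible EOQ or, if the EOQ is below the tier, at the tier's minimum quantity.
Tier 1 ($10.20): EOQ = 1319.3 exceeds tier's upper bound 709, so this tier is dominated.
EOQ at $9.55 = 1363.5 (feasible in tier 2): TC = 15,500×$9.55 + (15,500/1363.5)×126 + (1363.5/2)×0.22×$9.55 = $150,889.70.
EOQ at $8.54 = 1441.9 < 2000, so use break Q=2000: TC = 15,500×$8.54 + (15,500/2000.0)×126 + (2000.0/2)×0.22×$8.54 = $135,225.30.
Lowest total cost among the candidates is at Q = 2000.0.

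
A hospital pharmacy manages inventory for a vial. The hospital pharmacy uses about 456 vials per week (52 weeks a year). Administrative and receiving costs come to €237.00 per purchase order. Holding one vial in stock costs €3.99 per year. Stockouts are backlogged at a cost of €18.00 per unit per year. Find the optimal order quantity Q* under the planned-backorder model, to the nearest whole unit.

Q* ≈ 1,855 vials

Annual demand D = 456 × 52 = 23,712.
With planned backorders, Q* = √(2DS/H) · √((H+B)/B).
√(2DS/H) = √(2 × 23,712 × 237 / 3.99) = 1678.367.
√((H+B)/B) = √((3.99+18)/18) = 1.1053.
Q* ≈ 1855.082.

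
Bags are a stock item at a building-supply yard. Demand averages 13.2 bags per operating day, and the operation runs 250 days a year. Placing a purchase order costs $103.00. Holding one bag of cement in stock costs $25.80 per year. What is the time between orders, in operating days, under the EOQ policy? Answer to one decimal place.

T ≈ 12.3 days

Annual demand D = 13.2 × 250 = 3,300.
Q* = √(2DS/H) = √(2 × 3,300 × 103 / 25.8) ≈ 162.32.
Cycle time = Q*/D × 250 = 162.32 / 3,300 × 250 ≈ 12.297 days.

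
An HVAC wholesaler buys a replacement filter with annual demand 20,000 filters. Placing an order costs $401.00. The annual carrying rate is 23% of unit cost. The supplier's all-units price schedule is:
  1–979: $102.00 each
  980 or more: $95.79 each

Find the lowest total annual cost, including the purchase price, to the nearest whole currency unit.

TC* ≈ $1,934,779

Holding cost per unit per year at price C is H = 0.23·C.
For each price level, check whether its EOQ is feasible; otherwise the best quantity at that price is the breakpoint.
EOQ at $102.00 = 826.9 (feasible in tier 1): TC = 20,000×$102.00 + (20,000/826.9)×401 + (826.9/2)×0.23×$102.00 = $2,059,398.41.
EOQ at $95.79 = 853.3 < 980, so use break Q=980: TC = 20,000×$95.79 + (20,000/980.0)×401 + (980.0/2)×0.23×$95.79 = $1,934,779.21.
Lowest total cost among the candidates is at Q = 980.0.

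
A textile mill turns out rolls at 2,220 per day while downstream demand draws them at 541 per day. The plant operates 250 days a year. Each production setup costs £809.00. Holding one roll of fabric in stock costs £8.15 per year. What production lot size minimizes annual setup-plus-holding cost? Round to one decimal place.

Q* ≈ 5,958.4 rolls

Annual demand D = 541 × 250 = 135,250.
Production build-up factor (1 − d/p) = 1 − 541/2,220 = 0.7563.
Q* = √(2DS / (H(1 − d/p))) = √(2 × 135,250 × 809 / (8.15 × 0.7563)).
= √(218,834,500 / 6.1639) ≈ 5958.408.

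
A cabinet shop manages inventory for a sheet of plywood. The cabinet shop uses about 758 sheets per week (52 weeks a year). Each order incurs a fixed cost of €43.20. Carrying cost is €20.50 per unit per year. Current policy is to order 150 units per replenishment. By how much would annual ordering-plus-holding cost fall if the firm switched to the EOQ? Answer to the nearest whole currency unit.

Annual demand D = 758 × 52 = 39,416.
EOQ = √(2DS/H) = √(2 × 39,416 × 43.2 / 20.5) ≈ 407.58.
Cost at Q* = (D/Q*)S + (Q*/2)H = √(2DSH) ≈ €8,355.45.
Cost at Q = 150: (39,416/150)×43.2 + (150/2)×20.5 = €11,351.81 + €1,537.50 = €12,889.31.
Excess = €12,889.31 − €8,355.45 = €4,533.85.

Extra cost ≈ €4,534 per year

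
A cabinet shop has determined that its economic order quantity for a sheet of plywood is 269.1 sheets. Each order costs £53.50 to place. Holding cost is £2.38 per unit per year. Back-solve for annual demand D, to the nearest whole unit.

Squaring Q* = √(2DS/H) gives Q*² = 2DS/H.
From Q* = √(2DS/H): D = Q*²H / (2S) = 269.1² × 2.38 / (2 × 53.5) = 1610.722.

D ≈ 1,611 sheets per year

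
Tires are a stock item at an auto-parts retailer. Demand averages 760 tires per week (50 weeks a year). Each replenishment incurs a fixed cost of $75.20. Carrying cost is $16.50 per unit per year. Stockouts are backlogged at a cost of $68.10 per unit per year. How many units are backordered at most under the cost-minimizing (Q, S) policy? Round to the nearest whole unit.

Annual demand D = 760 × 50 = 38,000.
With planned backorders, Q* = √(2DS/H) · √((H+B)/B).
√(2DS/H) = √(2 × 38,000 × 75.2 / 16.5) = 588.537.
√((H+B)/B) = √((16.5+68.1)/68.1) = 1.1146.
Q* ≈ 655.972.
S* = Q* · H/(H+B) = 655.972 × 16.5/84.6 ≈ 127.938.

S* ≈ 128 tires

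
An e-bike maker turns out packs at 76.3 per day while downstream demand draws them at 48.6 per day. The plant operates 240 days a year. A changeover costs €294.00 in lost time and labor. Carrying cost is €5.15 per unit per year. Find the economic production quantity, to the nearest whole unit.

Annual demand D = 48.6 × 240 = 11,664.
Production build-up factor (1 − d/p) = 1 − 48.6/76.3 = 0.3630.
Q* = √(2DS / (H(1 − d/p))) = √(2 × 11,664 × 294 / (5.15 × 0.3630)).
= √(6,858,432 / 1.8697) ≈ 1915.275.

Q* ≈ 1,915 packs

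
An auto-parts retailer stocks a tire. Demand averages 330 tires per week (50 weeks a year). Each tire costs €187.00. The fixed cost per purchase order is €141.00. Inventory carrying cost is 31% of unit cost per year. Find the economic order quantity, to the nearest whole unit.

Annual demand D = 330 × 50 = 16,500.
Holding cost H = 0.31 × €187.00 = €57.9700 per unit per year.
EOQ = √(2DS / H) = √(2 × 16,500 × 141 / 57.97).
= √(4,653,000 / 57.97) = √80,265.6546 ≈ 283.312.

Q* ≈ 283 tires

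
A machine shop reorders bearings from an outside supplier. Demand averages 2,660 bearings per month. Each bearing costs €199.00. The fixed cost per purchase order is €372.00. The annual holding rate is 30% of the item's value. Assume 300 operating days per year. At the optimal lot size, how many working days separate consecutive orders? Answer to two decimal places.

Annual demand D = 2,660 × 12 = 31,920.
Holding cost H = 0.30 × €199.00 = €59.7000 per unit per year.
EOQ = √(2DS/H) = √(2 × 31,920 × 372 / 59.7) ≈ 630.71.
Cycle time = Q*/D × 300 = 630.71 / 31,920 × 300 ≈ 5.928 days.

T ≈ 5.93 days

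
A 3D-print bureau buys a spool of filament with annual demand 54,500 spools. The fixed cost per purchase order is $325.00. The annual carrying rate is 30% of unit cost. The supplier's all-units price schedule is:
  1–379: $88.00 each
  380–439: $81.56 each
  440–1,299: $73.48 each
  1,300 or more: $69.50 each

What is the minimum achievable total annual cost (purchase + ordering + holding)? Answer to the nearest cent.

Holding cost per unit per year at price C is H = 0.30·C.
Evaluate total cost at each tier's feasible EOQ or, if the EOQ is below the tier, at the tier's minimum quantity.
Tier 1 ($88.00): EOQ = 1158.4 exceeds tier's upper bound 379, so this tier is dominated.
Tier 2 ($81.56): EOQ = 1203.2 exceeds tier's upper bound 439, so this tier is dominated.
EOQ at $73.48 = 1267.7 (feasible in tier 3): TC = 54,500×$73.48 + (54,500/1267.7)×325 + (1267.7/2)×0.30×$73.48 = $4,032,604.74.
EOQ at $69.50 = 1303.5 (feasible in tier 4): TC = 54,500×$69.50 + (54,500/1303.5)×325 + (1303.5/2)×0.30×$69.50 = $3,814,927.40.
Lowest total cost among the candidates is at Q = 1303.5.

TC* ≈ $3,814,927.40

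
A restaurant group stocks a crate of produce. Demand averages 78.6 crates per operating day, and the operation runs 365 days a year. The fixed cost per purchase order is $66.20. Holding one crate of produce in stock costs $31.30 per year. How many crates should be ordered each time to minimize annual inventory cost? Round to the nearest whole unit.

Annual demand D = 78.6 × 365 = 28,689.
EOQ = √(2DS / H) = √(2 × 28,689 × 66.2 / 31.3).
= √(3,798,423.6 / 31.3) = √121,355.3866 ≈ 348.361.

Q* ≈ 348 crates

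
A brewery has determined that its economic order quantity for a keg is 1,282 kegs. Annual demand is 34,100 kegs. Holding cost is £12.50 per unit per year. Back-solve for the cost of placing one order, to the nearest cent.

S ≈ £301.23

Invert the EOQ relation Q*² = 2DS/H.
From Q* = √(2DS/H): S = Q*²H / (2D) = 1,282² × 12.5 / (2 × 34,100) = 301.2324.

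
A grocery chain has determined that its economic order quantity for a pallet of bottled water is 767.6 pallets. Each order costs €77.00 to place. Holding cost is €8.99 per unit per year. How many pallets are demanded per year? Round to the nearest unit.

D ≈ 34,396 pallets per year

Squaring Q* = √(2DS/H) gives Q*² = 2DS/H.
From Q* = √(2DS/H): D = Q*²H / (2S) = 767.6² × 8.99 / (2 × 77) = 34396.076.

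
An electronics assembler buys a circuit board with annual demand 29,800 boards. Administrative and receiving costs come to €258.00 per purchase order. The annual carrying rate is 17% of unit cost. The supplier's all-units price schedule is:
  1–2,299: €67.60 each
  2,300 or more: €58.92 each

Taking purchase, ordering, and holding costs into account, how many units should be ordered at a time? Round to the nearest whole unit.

Q* ≈ 2,300 boards

Holding cost per unit per year at price C is H = 0.17·C.
Evaluate total cost at each tier's feasible EOQ or, if the EOQ is below the tier, at the tier's minimum quantity.
EOQ at €67.60 = 1156.7 (feasible in tier 1): TC = 29,800×€67.60 + (29,800/1156.7)×258 + (1156.7/2)×0.17×€67.60 = €2,027,773.24.
EOQ at €58.92 = 1239.0 < 2300, so use break Q=2300: TC = 29,800×€58.92 + (29,800/2300.0)×258 + (2300.0/2)×0.17×€58.92 = €1,770,677.64.
Lowest total cost is €1,770,677.64 at Q = 2300.0.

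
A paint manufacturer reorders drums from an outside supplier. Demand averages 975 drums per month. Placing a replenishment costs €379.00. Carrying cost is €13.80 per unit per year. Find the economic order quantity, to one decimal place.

Q* ≈ 801.7 drums

Annual demand D = 975 × 12 = 11,700.
EOQ = √(2DS / H) = √(2 × 11,700 × 379 / 13.8).
= √(8,868,600 / 13.8) = √642,652.1739 ≈ 801.656.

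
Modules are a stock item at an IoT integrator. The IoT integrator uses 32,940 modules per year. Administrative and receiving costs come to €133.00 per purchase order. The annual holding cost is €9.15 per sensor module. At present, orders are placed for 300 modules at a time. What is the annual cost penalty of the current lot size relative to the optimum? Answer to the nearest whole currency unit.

Extra cost ≈ €7,022 per year

EOQ = √(2DS/H) = √(2 × 32,940 × 133 / 9.15) ≈ 978.57.
Cost at Q* = (D/Q*)S + (Q*/2)H = √(2DSH) ≈ €8,953.92.
Cost at Q = 300: (32,940/300)×133 + (300/2)×9.15 = €14,603.40 + €1,372.50 = €15,975.90.
Excess = €15,975.90 − €8,953.92 = €7,021.98.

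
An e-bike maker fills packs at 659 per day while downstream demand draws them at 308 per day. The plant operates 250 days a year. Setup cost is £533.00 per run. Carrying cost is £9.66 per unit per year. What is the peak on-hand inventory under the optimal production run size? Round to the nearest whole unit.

Annual demand D = 308 × 250 = 77,000.
Production build-up factor (1 − d/p) = 1 − 308/659 = 0.5326.
Q* = √(2DS / (H(1 − d/p))) = √(2 × 77,000 × 533 / (9.66 × 0.5326)).
= √(82,082,000 / 5.1452) ≈ 3994.152.
Maximum inventory = Q*(1 − d/p) = 3994.152 × 0.5326 ≈ 2127.386.

I_max ≈ 2,127 packs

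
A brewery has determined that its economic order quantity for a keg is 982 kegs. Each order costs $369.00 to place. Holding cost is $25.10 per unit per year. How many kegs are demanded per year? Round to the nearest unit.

D ≈ 32,797 kegs per year

The basic EOQ model gives Q* = √(2DS/H); rearrange for the unknown.
From Q* = √(2DS/H): D = Q*²H / (2S) = 982² × 25.1 / (2 × 369) = 32797.469.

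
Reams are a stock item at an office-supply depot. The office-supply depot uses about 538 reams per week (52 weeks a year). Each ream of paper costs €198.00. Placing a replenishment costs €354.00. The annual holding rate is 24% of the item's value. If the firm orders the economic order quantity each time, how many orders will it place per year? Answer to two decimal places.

N ≈ 43.33 orders per year

Annual demand D = 538 × 52 = 27,976.
Holding cost H = 0.24 × €198.00 = €47.5200 per unit per year.
The optimal lot size = √(2DS/H) = √(2 × 27,976 × 354 / 47.52) ≈ 645.61.
Orders per year = D / Q* = 27,976 / 645.61 ≈ 43.333.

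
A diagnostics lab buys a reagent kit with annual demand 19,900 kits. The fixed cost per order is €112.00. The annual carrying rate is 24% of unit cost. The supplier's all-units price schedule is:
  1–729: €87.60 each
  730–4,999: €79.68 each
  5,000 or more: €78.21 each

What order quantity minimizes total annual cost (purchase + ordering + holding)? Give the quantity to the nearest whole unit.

Q* ≈ 730 kits

Holding cost per unit per year at price C is H = 0.24·C.
Candidates are each tier's EOQ (if it falls in that tier) and each price-break quantity.
EOQ at €87.60 = 460.5 (feasible in tier 1): TC = 19,900×€87.60 + (19,900/460.5)×112 + (460.5/2)×0.24×€87.60 = €1,752,920.73.
EOQ at €79.68 = 482.8 < 730, so use break Q=730: TC = 19,900×€79.68 + (19,900/730.0)×112 + (730.0/2)×0.24×€79.68 = €1,595,665.12.
EOQ at €78.21 = 487.3 < 5000, so use break Q=5000: TC = 19,900×€78.21 + (19,900/5000.0)×112 + (5000.0/2)×0.24×€78.21 = €1,603,750.76.
Lowest total cost is €1,595,665.12 at Q = 730.0.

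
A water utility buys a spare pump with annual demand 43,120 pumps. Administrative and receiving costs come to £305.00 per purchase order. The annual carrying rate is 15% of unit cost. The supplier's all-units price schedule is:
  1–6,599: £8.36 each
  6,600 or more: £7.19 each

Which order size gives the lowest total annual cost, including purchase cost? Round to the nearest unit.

Q* ≈ 6,600 pumps

Holding cost per unit per year at price C is H = 0.15·C.
For each price level, check whether its EOQ is feasible; otherwise the best quantity at that price is the breakpoint.
EOQ at £8.36 = 4579.9 (feasible in tier 1): TC = 43,120×£8.36 + (43,120/4579.9)×305 + (4579.9/2)×0.15×£8.36 = £366,226.39.
EOQ at £7.19 = 4938.5 < 6600, so use break Q=6600: TC = 43,120×£7.19 + (43,120/6600.0)×305 + (6600.0/2)×0.15×£7.19 = £315,584.52.
Lowest total cost is £315,584.52 at Q = 6600.0.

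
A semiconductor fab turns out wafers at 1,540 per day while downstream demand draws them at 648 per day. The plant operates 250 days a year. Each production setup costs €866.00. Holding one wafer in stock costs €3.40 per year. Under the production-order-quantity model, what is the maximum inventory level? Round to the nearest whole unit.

Annual demand D = 648 × 250 = 162,000.
Production build-up factor (1 − d/p) = 1 − 648/1,540 = 0.5792.
Q* = √(2DS / (H(1 − d/p))) = √(2 × 162,000 × 866 / (3.4 × 0.5792)).
= √(280,584,000 / 1.9694) ≈ 11936.306.
Maximum inventory = Q*(1 − d/p) = 11936.306 × 0.5792 ≈ 6913.756.

I_max ≈ 6,914 wafers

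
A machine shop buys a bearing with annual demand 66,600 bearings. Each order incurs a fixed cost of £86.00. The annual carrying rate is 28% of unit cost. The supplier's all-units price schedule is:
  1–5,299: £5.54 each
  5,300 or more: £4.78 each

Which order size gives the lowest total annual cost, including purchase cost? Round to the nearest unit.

Holding cost per unit per year at price C is H = 0.28·C.
For each price level, check whether its EOQ is feasible; otherwise the best quantity at that price is the breakpoint.
EOQ at £5.54 = 2717.5 (feasible in tier 1): TC = 66,600×£5.54 + (66,600/2717.5)×86 + (2717.5/2)×0.28×£5.54 = £373,179.37.
EOQ at £4.78 = 2925.6 < 5300, so use break Q=5300: TC = 66,600×£4.78 + (66,600/5300.0)×86 + (5300.0/2)×0.28×£4.78 = £322,975.44.
Lowest total cost is £322,975.44 at Q = 5300.0.

Q* ≈ 5,300 bearings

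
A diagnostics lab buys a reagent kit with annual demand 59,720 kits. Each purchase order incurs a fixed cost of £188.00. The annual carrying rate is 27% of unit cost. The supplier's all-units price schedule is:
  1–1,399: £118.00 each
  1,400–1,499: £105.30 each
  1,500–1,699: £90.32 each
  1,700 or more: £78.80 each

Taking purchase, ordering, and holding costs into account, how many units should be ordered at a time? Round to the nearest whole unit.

Q* ≈ 1,700 kits

Holding cost per unit per year at price C is H = 0.27·C.
Candidates are each tier's EOQ (if it falls in that tier) and each price-break quantity.
EOQ at £118.00 = 839.5 (feasible in tier 1): TC = 59,720×£118.00 + (59,720/839.5)×188 + (839.5/2)×0.27×£118.00 = £7,073,707.10.
EOQ at £105.30 = 888.7 < 1400, so use break Q=1400: TC = 59,720×£105.30 + (59,720/1400.0)×188 + (1400.0/2)×0.27×£105.30 = £6,316,437.24.
EOQ at £90.32 = 959.6 < 1500, so use break Q=1500: TC = 59,720×£90.32 + (59,720/1500.0)×188 + (1500.0/2)×0.27×£90.32 = £5,419,685.11.
EOQ at £78.80 = 1027.3 < 1700, so use break Q=1700: TC = 59,720×£78.80 + (59,720/1700.0)×188 + (1700.0/2)×0.27×£78.80 = £4,730,624.93.
Lowest total cost is £4,730,624.93 at Q = 1700.0.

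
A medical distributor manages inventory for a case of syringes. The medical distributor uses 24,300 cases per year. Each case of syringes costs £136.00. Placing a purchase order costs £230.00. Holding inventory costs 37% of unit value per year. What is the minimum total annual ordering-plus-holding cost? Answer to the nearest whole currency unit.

Holding cost H = 0.37 × £136.00 = £50.3200 per unit per year.
The optimal lot size = √(2DS/H) = √(2 × 24,300 × 230 / 50.32) ≈ 471.32.
At Q*, ordering cost (D/Q*)S equals holding cost (Q*/2)H, each = √(DSH/2).
Minimum total = √(2DSH) = √(2 × 24,300 × 230 × 50.32) ≈ 23716.597.

TC* ≈ £23,717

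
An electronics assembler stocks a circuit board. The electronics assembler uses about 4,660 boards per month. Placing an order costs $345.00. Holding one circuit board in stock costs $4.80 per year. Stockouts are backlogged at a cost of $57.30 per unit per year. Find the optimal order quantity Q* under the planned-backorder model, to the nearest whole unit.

Annual demand D = 4,660 × 12 = 55,920.
With planned backorders, Q* = √(2DS/H) · √((H+B)/B).
√(2DS/H) = √(2 × 55,920 × 345 / 4.8) = 2835.225.
√((H+B)/B) = √((4.8+57.3)/57.3) = 1.0410.
Q* ≈ 2951.590.

Q* ≈ 2,952 boards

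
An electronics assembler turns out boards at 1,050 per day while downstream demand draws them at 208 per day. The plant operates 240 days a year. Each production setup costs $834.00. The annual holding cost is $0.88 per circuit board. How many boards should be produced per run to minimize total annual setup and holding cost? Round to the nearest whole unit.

Annual demand D = 208 × 240 = 49,920.
Production build-up factor (1 − d/p) = 1 − 208/1,050 = 0.8019.
Q* = √(2DS / (H(1 − d/p))) = √(2 × 49,920 × 834 / (0.88 × 0.8019)).
= √(83,266,560 / 0.7057) ≈ 10862.570.

Q* ≈ 10,863 boards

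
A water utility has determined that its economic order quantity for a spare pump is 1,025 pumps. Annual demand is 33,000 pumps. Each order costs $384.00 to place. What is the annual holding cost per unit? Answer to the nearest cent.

Squaring Q* = √(2DS/H) gives Q*² = 2DS/H.
From Q* = √(2DS/H): H = 2DS / Q*² = 2 × 33,000 × 384 / 1,025² = 24.1228.

H ≈ $24.12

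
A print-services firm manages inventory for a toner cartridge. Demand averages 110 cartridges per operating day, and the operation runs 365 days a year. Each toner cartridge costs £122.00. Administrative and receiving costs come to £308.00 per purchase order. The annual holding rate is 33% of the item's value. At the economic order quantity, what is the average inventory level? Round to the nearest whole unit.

Annual demand D = 110 × 365 = 40,150.
Holding cost H = 0.33 × £122.00 = £40.2600 per unit per year.
EOQ = √(2DS/H) = √(2 × 40,150 × 308 / 40.26) ≈ 783.78.
Average inventory = Q*/2 ≈ 783.78 / 2 = 391.892.

Average inventory ≈ 392 cartridges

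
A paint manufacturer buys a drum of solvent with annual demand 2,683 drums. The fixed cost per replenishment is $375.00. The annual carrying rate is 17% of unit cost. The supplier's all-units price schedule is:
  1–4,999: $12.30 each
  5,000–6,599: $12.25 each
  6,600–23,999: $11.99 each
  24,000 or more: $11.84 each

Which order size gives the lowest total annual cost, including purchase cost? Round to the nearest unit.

Holding cost per unit per year at price C is H = 0.17·C.
Evaluate total cost at each tier's feasible EOQ or, if the EOQ is below the tier, at the tier's minimum quantity.
EOQ at $12.30 = 981.0 (feasible in tier 1): TC = 2,683×$12.30 + (2,683/981.0)×375 + (981.0/2)×0.17×$12.30 = $35,052.15.
EOQ at $12.25 = 983.0 < 5000, so use break Q=5000: TC = 2,683×$12.25 + (2,683/5000.0)×375 + (5000.0/2)×0.17×$12.25 = $38,274.22.
EOQ at $11.99 = 993.6 < 6600, so use break Q=6600: TC = 2,683×$11.99 + (2,683/6600.0)×375 + (6600.0/2)×0.17×$11.99 = $39,048.00.
EOQ at $11.84 = 999.9 < 24000, so use break Q=24000: TC = 2,683×$11.84 + (2,683/24000.0)×375 + (24000.0/2)×0.17×$11.84 = $55,962.24.
Lowest total cost is $35,052.15 at Q = 981.0.

Q* ≈ 981 drums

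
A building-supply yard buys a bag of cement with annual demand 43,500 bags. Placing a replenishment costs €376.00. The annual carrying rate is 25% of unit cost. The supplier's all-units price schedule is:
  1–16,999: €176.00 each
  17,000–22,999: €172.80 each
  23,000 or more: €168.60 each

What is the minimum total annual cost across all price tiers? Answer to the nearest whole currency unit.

TC* ≈ €7,693,938

Holding cost per unit per year at price C is H = 0.25·C.
For each price level, check whether its EOQ is feasible; otherwise the best quantity at that price is the breakpoint.
EOQ at €176.00 = 862.2 (feasible in tier 1): TC = 43,500×€176.00 + (43,500/862.2)×376 + (862.2/2)×0.25×€176.00 = €7,693,938.48.
EOQ at €172.80 = 870.2 < 17000, so use break Q=17000: TC = 43,500×€172.80 + (43,500/17000.0)×376 + (17000.0/2)×0.25×€172.80 = €7,884,962.12.
EOQ at €168.60 = 881.0 < 23000, so use break Q=23000: TC = 43,500×€168.60 + (43,500/23000.0)×376 + (23000.0/2)×0.25×€168.60 = €7,819,536.13.
Lowest total cost among the candidates is at Q = 862.2.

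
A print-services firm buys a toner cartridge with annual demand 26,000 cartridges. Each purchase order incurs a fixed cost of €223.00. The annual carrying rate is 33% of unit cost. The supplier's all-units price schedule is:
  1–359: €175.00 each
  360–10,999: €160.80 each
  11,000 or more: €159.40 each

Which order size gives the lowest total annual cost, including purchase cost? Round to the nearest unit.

Q* ≈ 467 cartridges

Holding cost per unit per year at price C is H = 0.33·C.
Evaluate total cost at each tier's feasible EOQ or, if the EOQ is below the tier, at the tier's minimum quantity.
Tier 1 (€175.00): EOQ = 448.1 exceeds tier's upper bound 359, so this tier is dominated.
EOQ at €160.80 = 467.5 (feasible in tier 2): TC = 26,000×€160.80 + (26,000/467.5)×223 + (467.5/2)×0.33×€160.80 = €4,205,605.85.
EOQ at €159.40 = 469.5 < 11000, so use break Q=11000: TC = 26,000×€159.40 + (26,000/11000.0)×223 + (11000.0/2)×0.33×€159.40 = €4,434,238.09.
Lowest total cost is €4,205,605.85 at Q = 467.5.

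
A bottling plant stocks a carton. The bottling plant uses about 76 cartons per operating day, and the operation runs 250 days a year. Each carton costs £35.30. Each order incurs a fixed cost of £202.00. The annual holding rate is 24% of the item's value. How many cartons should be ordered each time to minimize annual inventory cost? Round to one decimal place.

Annual demand D = 76 × 250 = 19,000.
Holding cost H = 0.24 × £35.30 = £8.4720 per unit per year.
EOQ = √(2DS / H) = √(2 × 19,000 × 202 / 8.472).
= √(7,676,000 / 8.472) = √906,043.4372 ≈ 951.863.

Q* ≈ 951.9 cartons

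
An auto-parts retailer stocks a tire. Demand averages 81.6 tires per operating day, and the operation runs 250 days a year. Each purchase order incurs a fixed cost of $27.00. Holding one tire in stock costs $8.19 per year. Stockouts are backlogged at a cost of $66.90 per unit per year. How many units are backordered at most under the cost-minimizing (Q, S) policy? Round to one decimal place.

Annual demand D = 81.6 × 250 = 20,400.
With planned backorders, Q* = √(2DS/H) · √((H+B)/B).
√(2DS/H) = √(2 × 20,400 × 27 / 8.19) = 366.750.
√((H+B)/B) = √((8.19+66.9)/66.9) = 1.0594.
Q* ≈ 388.551.
S* = Q* · H/(H+B) = 388.551 × 8.19/75.09 ≈ 42.379.

S* ≈ 42.4 tires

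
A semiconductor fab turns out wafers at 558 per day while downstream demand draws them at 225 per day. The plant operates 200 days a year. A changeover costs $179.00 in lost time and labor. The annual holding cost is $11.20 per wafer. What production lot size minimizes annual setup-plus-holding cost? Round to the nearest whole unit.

Annual demand D = 225 × 200 = 45,000.
Production build-up factor (1 − d/p) = 1 − 225/558 = 0.5968.
Q* = √(2DS / (H(1 − d/p))) = √(2 × 45,000 × 179 / (11.2 × 0.5968)).
= √(16,110,000 / 6.6839) ≈ 1552.508.

Q* ≈ 1,553 wafers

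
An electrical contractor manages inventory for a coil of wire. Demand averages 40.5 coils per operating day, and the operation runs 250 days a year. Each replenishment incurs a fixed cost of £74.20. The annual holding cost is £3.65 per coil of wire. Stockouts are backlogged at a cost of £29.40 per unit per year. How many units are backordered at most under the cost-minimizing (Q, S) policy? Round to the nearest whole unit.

S* ≈ 75 coils

Annual demand D = 40.5 × 250 = 10,125.
With planned backorders, Q* = √(2DS/H) · √((H+B)/B).
√(2DS/H) = √(2 × 10,125 × 74.2 / 3.65) = 641.605.
√((H+B)/B) = √((3.65+29.4)/29.4) = 1.0603.
Q* ≈ 680.268.
S* = Q* · H/(H+B) = 680.268 × 3.65/33.05 ≈ 75.128.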